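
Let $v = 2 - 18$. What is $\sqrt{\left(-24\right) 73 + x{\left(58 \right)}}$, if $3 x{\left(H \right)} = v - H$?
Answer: $\frac{i \sqrt{15990}}{3} \approx 42.151 i$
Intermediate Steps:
$v = -16$ ($v = 2 - 18 = -16$)
$x{\left(H \right)} = - \frac{16}{3} - \frac{H}{3}$ ($x{\left(H \right)} = \frac{-16 - H}{3} = - \frac{16}{3} - \frac{H}{3}$)
$\sqrt{\left(-24\right) 73 + x{\left(58 \right)}} = \sqrt{\left(-24\right) 73 - \frac{74}{3}} = \sqrt{-1752 - \frac{74}{3}} = \sqrt{- \frac{5330}{3}} = \frac{i \sqrt{15990}}{3}$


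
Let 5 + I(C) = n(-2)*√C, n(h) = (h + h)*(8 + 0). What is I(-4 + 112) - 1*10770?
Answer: -10775 - 192*√3 ≈ -11108.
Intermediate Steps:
n(h) = 16*h (n(h) = (2*h)*8 = 16*h)
I(C) = -5 - 32*√C (I(C) = -5 + (16*(-2))*√C = -5 - 32*√C)
I(-4 + 112) - 1*10770 = (-5 - 32*√(-4 + 112)) - 1*10770 = (-5 - 192*√3) - 10770 = -10775 - 192*√3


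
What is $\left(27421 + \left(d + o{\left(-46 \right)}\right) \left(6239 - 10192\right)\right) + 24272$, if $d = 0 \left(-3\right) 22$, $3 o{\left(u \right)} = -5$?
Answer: $\frac{174844}{3} \approx 58281.0$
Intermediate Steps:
$o{\left(u \right)} = - \frac{5}{3}$ ($o{\left(u \right)} = \frac{1}{3} \left(-5\right) = - \frac{5}{3}$)
$d = 0$ ($d = 0 \cdot 22 = 0$)
$\left(27421 + \left(d + o{\left(-46 \right)}\right) \left(6239 - 10192\right)\right) + 24272 = \left(27421 + \left(0 - \frac{5}{3}\right) \left(6239 - 10192\right)\right) + 24272 = \left(27421 - - \frac{19765}{3}\right) + 24272 = \left(27421 + \frac{19765}{3}\right) + 24272 = \frac{102028}{3} + 24272 = \frac{174844}{3}$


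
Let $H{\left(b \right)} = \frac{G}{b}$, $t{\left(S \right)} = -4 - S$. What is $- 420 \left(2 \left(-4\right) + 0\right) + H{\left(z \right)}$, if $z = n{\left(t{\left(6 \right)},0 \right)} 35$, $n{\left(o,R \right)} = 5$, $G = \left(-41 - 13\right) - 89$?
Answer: $\frac{587857}{175} \approx 3359.2$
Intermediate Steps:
$G = -143$ ($G = \left(-41 - 13\right) - 89 = -54 - 89 = -143$)
$z = 175$ ($z = 5 \cdot 35 = 175$)
$H{\left(b \right)} = - \frac{143}{b}$
$- 420 \left(2 \left(-4\right) + 0\right) + H{\left(z \right)} = - 420 \left(2 \left(-4\right) + 0\right) - \frac{143}{175} = - 420 \left(-8 + 0\right) - \frac{143}{175} = \left(-420\right) \left(-8\right) - \frac{143}{175} = 3360 - \frac{143}{175} = \frac{587857}{175}$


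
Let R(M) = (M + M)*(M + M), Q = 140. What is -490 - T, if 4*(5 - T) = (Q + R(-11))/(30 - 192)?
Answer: -13391/27 ≈ -495.96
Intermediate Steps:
R(M) = 4*M² (R(M) = (2*M)*(2*M) = 4*M²)
T = 161/27 (T = 5 - (140 + 4*(-11)²)/(4*(30 - 192)) = 5 - (140 + 4*121)/(4*(-162)) = 5 - (140 + 484)*(-1)/(4*162) = 5 - 156*(-1)/162 = 5 - ¼*(-104/27) = 5 + 26/27 = 161/27 ≈ 5.9630)
-490 - T = -490 - 1*161/27 = -490 - 161/27 = -13391/27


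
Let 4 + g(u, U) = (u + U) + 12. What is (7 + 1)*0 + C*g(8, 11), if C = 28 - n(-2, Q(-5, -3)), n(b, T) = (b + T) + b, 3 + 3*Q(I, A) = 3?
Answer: 864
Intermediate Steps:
Q(I, A) = 0 (Q(I, A) = -1 + (⅓)*3 = -1 + 1 = 0)
n(b, T) = T + 2*b (n(b, T) = (T + b) + b = T + 2*b)
C = 32 (C = 28 - (0 + 2*(-2)) = 28 - (0 - 4) = 28 - 1*(-4) = 28 + 4 = 32)
g(u, U) = 8 + U + u (g(u, U) = -4 + ((u + U) + 12) = -4 + ((U + u) + 12) = -4 + (12 + U + u) = 8 + U + u)
(7 + 1)*0 + C*g(8, 11) = (7 + 1)*0 + 32*(8 + 11 + 8) = 8*0 + 32*27 = 0 + 864 = 864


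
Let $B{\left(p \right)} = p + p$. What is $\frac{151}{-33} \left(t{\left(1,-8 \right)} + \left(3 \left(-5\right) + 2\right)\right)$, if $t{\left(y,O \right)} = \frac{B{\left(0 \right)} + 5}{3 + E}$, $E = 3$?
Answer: $\frac{11023}{198} \approx 55.672$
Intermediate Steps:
$B{\left(p \right)} = 2 p$
$t{\left(y,O \right)} = \frac{5}{6}$ ($t{\left(y,O \right)} = \frac{2 \cdot 0 + 5}{3 + 3} = \frac{0 + 5}{6} = 5 \cdot \frac{1}{6} = \frac{5}{6}$)
$\frac{151}{-33} \left(t{\left(1,-8 \right)} + \left(3 \left(-5\right) + 2\right)\right) = \frac{151}{-33} \left(\frac{5}{6} + \left(3 \left(-5\right) + 2\right)\right) = 151 \left(- \frac{1}{33}\right) \left(\frac{5}{6} + \left(-15 + 2\right)\right) = - \frac{151 \left(\frac{5}{6} - 13\right)}{33} = \left(- \frac{151}{33}\right) \left(- \frac{73}{6}\right) = \frac{11023}{198}$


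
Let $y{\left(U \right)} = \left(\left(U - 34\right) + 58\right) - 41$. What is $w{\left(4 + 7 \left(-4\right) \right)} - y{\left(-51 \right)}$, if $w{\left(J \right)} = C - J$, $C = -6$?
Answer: $86$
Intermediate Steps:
$y{\left(U \right)} = -17 + U$ ($y{\left(U \right)} = \left(\left(U - 34\right) + 58\right) - 41 = \left(\left(-34 + U\right) + 58\right) - 41 = \left(24 + U\right) - 41 = -17 + U$)
$w{\left(J \right)} = -6 - J$
$w{\left(4 + 7 \left(-4\right) \right)} - y{\left(-51 \right)} = \left(-6 - \left(4 + 7 \left(-4\right)\right)\right) - \left(-17 - 51\right) = \left(-6 - \left(4 - 28\right)\right) - -68 = \left(-6 - -24\right) + 68 = \left(-6 + 24\right) + 68 = 18 + 68 = 86$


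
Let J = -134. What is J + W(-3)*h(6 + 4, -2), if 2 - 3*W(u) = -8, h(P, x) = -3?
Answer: -144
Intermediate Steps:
W(u) = 10/3 (W(u) = ⅔ - ⅓*(-8) = ⅔ + 8/3 = 10/3)
J + W(-3)*h(6 + 4, -2) = -134 + (10/3)*(-3) = -134 - 10 = -144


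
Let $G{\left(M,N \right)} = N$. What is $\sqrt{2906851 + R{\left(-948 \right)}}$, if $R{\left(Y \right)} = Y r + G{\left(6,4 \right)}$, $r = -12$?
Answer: $\sqrt{2918231} \approx 1708.3$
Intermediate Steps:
$R{\left(Y \right)} = 4 - 12 Y$ ($R{\left(Y \right)} = Y \left(-12\right) + 4 = - 12 Y + 4 = 4 - 12 Y$)
$\sqrt{2906851 + R{\left(-948 \right)}} = \sqrt{2906851 + \left(4 - -11376\right)} = \sqrt{2906851 + \left(4 + 11376\right)} = \sqrt{2906851 + 11380} = \sqrt{2918231}$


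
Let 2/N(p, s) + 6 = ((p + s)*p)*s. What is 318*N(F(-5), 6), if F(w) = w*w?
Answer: 53/387 ≈ 0.13695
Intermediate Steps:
F(w) = w**2
N(p, s) = 2/(-6 + p*s*(p + s)) (N(p, s) = 2/(-6 + ((p + s)*p)*s) = 2/(-6 + (p*(p + s))*s) = 2/(-6 + p*s*(p + s)))
318*N(F(-5), 6) = 318*(2/(-6 + (-5)**2*6**2 + 6*((-5)**2)**2)) = 318*(2/(-6 + 25*36 + 6*25**2)) = 318*(2/(-6 + 900 + 6*625)) = 318*(2/(-6 + 900 + 3750)) = 318*(2/4644) = 318*(2*(1/4644)) = 318*(1/2322) = 53/387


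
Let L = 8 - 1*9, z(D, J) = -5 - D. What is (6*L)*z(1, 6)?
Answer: 36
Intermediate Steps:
L = -1 (L = 8 - 9 = -1)
(6*L)*z(1, 6) = (6*(-1))*(-5 - 1*1) = -6*(-5 - 1) = -6*(-6) = 36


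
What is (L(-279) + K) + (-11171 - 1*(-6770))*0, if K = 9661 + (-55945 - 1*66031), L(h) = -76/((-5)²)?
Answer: -2807951/25 ≈ -1.1232e+5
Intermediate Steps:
L(h) = -76/25
K = -112315 (K = 9661 + (-55945 - 66031) = 9661 - 121976 = -112315)
(L(-279) + K) + (-11171 - 1*(-6770))*0 = (-76/25 - 112315) + (-11171 - 1*(-6770))*0 = -2807951/25 + (-11171 + 6770)*0 = -2807951/25 - 4401*0 = -2807951/25 + 0 = -2807951/25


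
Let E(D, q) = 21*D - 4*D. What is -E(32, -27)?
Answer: -544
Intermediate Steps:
E(D, q) = 17*D
-E(32, -27) = -17*32 = -1*544 = -544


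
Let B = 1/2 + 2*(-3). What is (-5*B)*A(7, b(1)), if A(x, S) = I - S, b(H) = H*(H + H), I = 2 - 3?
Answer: -165/2 ≈ -82.500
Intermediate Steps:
I = -1
B = -11/2 (B = 1/2 - 6 = -11/2 ≈ -5.5000)
b(H) = 2*H**2 (b(H) = H*(2*H) = 2*H**2)
A(x, S) = -1 - S
(-5*B)*A(7, b(1)) = (-5*(-11/2))*(-1 - 2*1**2) = 55*(-1 - 2)/2 = (55/2)*(-3) = -165/2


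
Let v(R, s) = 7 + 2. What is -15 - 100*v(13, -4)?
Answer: -915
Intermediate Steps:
v(R, s) = 9
-15 - 100*v(13, -4) = -15 - 100*9 = -15 - 900 = -915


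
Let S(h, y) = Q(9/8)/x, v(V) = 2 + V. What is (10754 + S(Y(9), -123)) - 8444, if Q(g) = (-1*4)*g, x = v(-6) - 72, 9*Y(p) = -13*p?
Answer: 351129/152 ≈ 2310.1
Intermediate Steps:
Y(p) = -13*p/9 (Y(p) = (-13*p)/9 = -13*p/9)
x = -76 (x = (2 - 6) - 72 = -4 - 72 = -76)
Q(g) = -4*g
S(h, y) = 9/152 (S(h, y) = -36/8/(-76) = -36/8*(-1/76) = -4*9/8*(-1/76) = -9/2*(-1/76) = 9/152)
(10754 + S(Y(9), -123)) - 8444 = (10754 + 9/152) - 8444 = 1634617/152 - 8444 = 351129/152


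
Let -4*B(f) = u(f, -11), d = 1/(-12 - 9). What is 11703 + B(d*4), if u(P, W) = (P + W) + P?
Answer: 983291/84 ≈ 11706.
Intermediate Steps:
d = -1/21 (d = 1/(-21) = -1/21 ≈ -0.047619)
u(P, W) = W + 2*P
B(f) = 11/4 - f/2 (B(f) = -(-11 + 2*f)/4 = 11/4 - f/2)
11703 + B(d*4) = 11703 + (11/4 - (-1)*4/42) = 11703 + (11/4 - ½*(-4/21)) = 11703 + (11/4 + 2/21) = 11703 + 239/84 = 983291/84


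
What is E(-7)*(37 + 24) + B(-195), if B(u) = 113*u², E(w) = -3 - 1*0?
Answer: 4296642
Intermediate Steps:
E(w) = -3 (E(w) = -3 + 0 = -3)
E(-7)*(37 + 24) + B(-195) = -3*(37 + 24) + 113*(-195)² = -3*61 + 113*38025 = -183 + 4296825 = 4296642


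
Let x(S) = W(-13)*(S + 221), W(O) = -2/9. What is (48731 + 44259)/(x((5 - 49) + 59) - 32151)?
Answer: -836910/289831 ≈ -2.8876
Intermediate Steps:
W(O) = -2/9 (W(O) = -2*⅑ = -2/9)
x(S) = -442/9 - 2*S/9 (x(S) = -2*(S + 221)/9 = -2*(221 + S)/9 = -442/9 - 2*S/9)
(48731 + 44259)/(x((5 - 49) + 59) - 32151) = (48731 + 44259)/((-442/9 - 2*((5 - 49) + 59)/9) - 32151) = 92990/((-442/9 - 2*(-44 + 59)/9) - 32151) = 92990/((-442/9 - 2/9*15) - 32151) = 92990/((-442/9 - 10/3) - 32151) = 92990/(-472/9 - 32151) = 92990/(-289831/9) = 92990*(-9/289831) = -836910/289831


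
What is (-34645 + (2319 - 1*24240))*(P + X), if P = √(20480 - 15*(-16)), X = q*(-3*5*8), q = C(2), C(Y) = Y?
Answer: 13575840 - 226264*√1295 ≈ 5.4335e+6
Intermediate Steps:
q = 2
X = -240 (X = 2*(-3*5*8) = 2*(-15*8) = 2*(-120) = -240)
P = 4*√1295 (P = √(20480 + 240) = √20720 = 4*√1295 ≈ 143.94)
(-34645 + (2319 - 1*24240))*(P + X) = (-34645 + (2319 - 1*24240))*(4*√1295 - 240) = (-34645 + (2319 - 24240))*(-240 + 4*√1295) = (-34645 - 21921)*(-240 + 4*√1295) = -56566*(-240 + 4*√1295) = 13575840 - 226264*√1295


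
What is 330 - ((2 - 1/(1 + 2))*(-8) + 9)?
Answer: 1003/3 ≈ 334.33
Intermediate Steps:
330 - ((2 - 1/(1 + 2))*(-8) + 9) = 330 - ((2 - 1/3)*(-8) + 9) = 330 - ((2 - 1*⅓)*(-8) + 9) = 330 - ((2 - ⅓)*(-8) + 9) = 330 - ((5/3)*(-8) + 9) = 330 - (-40/3 + 9) = 330 - 1*(-13/3) = 330 + 13/3 = 1003/3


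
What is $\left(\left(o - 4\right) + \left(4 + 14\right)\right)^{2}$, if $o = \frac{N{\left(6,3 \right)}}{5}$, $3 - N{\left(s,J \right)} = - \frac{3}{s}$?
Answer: $\frac{21609}{100} \approx 216.09$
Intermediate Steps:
$N{\left(s,J \right)} = 3 + \frac{3}{s}$ ($N{\left(s,J \right)} = 3 - - \frac{3}{s} = 3 + \frac{3}{s}$)
$o = \frac{7}{10}$ ($o = \frac{3 + \frac{3}{6}}{5} = \left(3 + 3 \cdot \frac{1}{6}\right) \frac{1}{5} = \left(3 + \frac{1}{2}\right) \frac{1}{5} = \frac{7}{2} \cdot \frac{1}{5} = \frac{7}{10} \approx 0.7$)
$\left(\left(o - 4\right) + \left(4 + 14\right)\right)^{2} = \left(\left(\frac{7}{10} - 4\right) + \left(4 + 14\right)\right)^{2} = \left(\left(\frac{7}{10} - 4\right) + 18\right)^{2} = \left(- \frac{33}{10} + 18\right)^{2} = \left(\frac{147}{10}\right)^{2} = \frac{21609}{100}$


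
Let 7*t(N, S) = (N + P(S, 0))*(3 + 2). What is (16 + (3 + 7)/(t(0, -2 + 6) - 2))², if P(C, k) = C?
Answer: 6889/9 ≈ 765.44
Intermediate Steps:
t(N, S) = 5*N/7 + 5*S/7 (t(N, S) = ((N + S)*(3 + 2))/7 = ((N + S)*5)/7 = (5*N + 5*S)/7 = 5*N/7 + 5*S/7)
(16 + (3 + 7)/(t(0, -2 + 6) - 2))² = (16 + (3 + 7)/(((5/7)*0 + 5*(-2 + 6)/7) - 2))² = (16 + 10/((0 + (5/7)*4) - 2))² = (16 + 10/((0 + 20/7) - 2))² = (16 + 10/(20/7 - 2))² = (16 + 10/(6/7))² = (16 + 10*(7/6))² = (16 + 35/3)² = (83/3)² = 6889/9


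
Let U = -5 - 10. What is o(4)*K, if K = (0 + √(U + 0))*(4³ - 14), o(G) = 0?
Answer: 0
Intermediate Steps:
U = -15
K = 50*I*√15 (K = (0 + √(-15 + 0))*(4³ - 14) = (0 + √(-15))*(64 - 14) = (0 + I*√15)*50 = (I*√15)*50 = 50*I*√15 ≈ 193.65*I)
o(4)*K = 0*(50*I*√15) = 0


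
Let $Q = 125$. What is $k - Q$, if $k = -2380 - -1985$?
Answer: $-520$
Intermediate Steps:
$k = -395$ ($k = -2380 + 1985 = -395$)
$k - Q = -395 - 125 = -520$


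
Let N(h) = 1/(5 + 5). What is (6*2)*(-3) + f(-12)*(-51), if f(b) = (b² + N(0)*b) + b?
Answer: -33534/5 ≈ -6706.8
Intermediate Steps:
N(h) = ⅒ (N(h) = 1/10 = ⅒)
f(b) = b² + 11*b/10 (f(b) = (b² + b/10) + b = b² + 11*b/10)
(6*2)*(-3) + f(-12)*(-51) = (6*2)*(-3) + ((⅒)*(-12)*(11 + 10*(-12)))*(-51) = 12*(-3) + ((⅒)*(-12)*(11 - 120))*(-51) = -36 + ((⅒)*(-12)*(-109))*(-51) = -36 + (654/5)*(-51) = -36 - 33354/5 = -33534/5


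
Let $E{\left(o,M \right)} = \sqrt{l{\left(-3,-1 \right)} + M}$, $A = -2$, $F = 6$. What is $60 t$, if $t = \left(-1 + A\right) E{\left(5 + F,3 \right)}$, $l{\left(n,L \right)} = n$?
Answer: $0$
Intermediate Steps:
$E{\left(o,M \right)} = \sqrt{-3 + M}$
$t = 0$ ($t = \left(-1 - 2\right) \sqrt{-3 + 3} = - 3 \sqrt{0} = \left(-3\right) 0 = 0$)
$60 t = 60 \cdot 0 = 0$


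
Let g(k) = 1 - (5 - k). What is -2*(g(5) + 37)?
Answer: -76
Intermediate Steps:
g(k) = -4 + k (g(k) = 1 + (-5 + k) = -4 + k)
-2*(g(5) + 37) = -2*((-4 + 5) + 37) = -2*(1 + 37) = -2*38 = -76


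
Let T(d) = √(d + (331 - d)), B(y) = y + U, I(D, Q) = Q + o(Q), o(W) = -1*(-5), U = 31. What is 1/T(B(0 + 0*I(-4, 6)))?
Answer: √331/331 ≈ 0.054965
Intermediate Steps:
o(W) = 5
I(D, Q) = 5 + Q (I(D, Q) = Q + 5 = 5 + Q)
B(y) = 31 + y (B(y) = y + 31 = 31 + y)
T(d) = √331
1/T(B(0 + 0*I(-4, 6))) = 1/(√331) = √331/331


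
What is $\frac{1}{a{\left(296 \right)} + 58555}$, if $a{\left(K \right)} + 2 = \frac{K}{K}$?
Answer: $\frac{1}{58554} \approx 1.7078 \cdot 10^{-5}$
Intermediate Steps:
$a{\left(K \right)} = -1$ ($a{\left(K \right)} = -2 + \frac{K}{K} = -2 + 1 = -1$)
$\frac{1}{a{\left(296 \right)} + 58555} = \frac{1}{-1 + 58555} = \frac{1}{58554}$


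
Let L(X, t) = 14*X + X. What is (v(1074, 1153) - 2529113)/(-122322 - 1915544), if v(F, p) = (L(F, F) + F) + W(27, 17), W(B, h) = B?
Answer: 1255951/1018933 ≈ 1.2326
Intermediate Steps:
L(X, t) = 15*X
v(F, p) = 27 + 16*F (v(F, p) = (15*F + F) + 27 = 16*F + 27 = 27 + 16*F)
(v(1074, 1153) - 2529113)/(-122322 - 1915544) = ((27 + 16*1074) - 2529113)/(-122322 - 1915544) = ((27 + 17184) - 2529113)/(-2037866) = (17211 - 2529113)*(-1/2037866) = -2511902*(-1/2037866) = 1255951/1018933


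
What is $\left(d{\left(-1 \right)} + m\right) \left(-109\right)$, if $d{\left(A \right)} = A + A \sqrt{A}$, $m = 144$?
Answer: $-15587 + 109 i \approx -15587.0 + 109.0 i$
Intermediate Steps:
$d{\left(A \right)} = A + A^{\frac{3}{2}}$
$\left(d{\left(-1 \right)} + m\right) \left(-109\right) = \left(\left(-1 + \left(-1\right)^{\frac{3}{2}}\right) + 144\right) \left(-109\right) = \left(\left(-1 - i\right) + 144\right) \left(-109\right) = \left(143 - i\right) \left(-109\right) = -15587 + 109 i$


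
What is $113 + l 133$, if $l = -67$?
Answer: $-8798$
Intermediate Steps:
$113 + l 133 = 113 - 8911 = -8798$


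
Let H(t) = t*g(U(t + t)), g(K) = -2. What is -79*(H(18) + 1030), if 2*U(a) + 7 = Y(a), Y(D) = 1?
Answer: -78526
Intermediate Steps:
U(a) = -3 (U(a) = -7/2 + (1/2)*1 = -7/2 + 1/2 = -3)
H(t) = -2*t (H(t) = t*(-2) = -2*t)
-79*(H(18) + 1030) = -79*(-2*18 + 1030) = -79*(-36 + 1030) = -79*994 = -78526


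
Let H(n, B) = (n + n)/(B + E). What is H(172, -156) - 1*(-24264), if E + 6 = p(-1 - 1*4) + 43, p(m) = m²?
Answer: 1140236/47 ≈ 24260.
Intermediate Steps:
E = 62 (E = -6 + ((-1 - 1*4)² + 43) = -6 + ((-1 - 4)² + 43) = -6 + ((-5)² + 43) = -6 + (25 + 43) = -6 + 68 = 62)
H(n, B) = 2*n/(62 + B) (H(n, B) = (n + n)/(B + 62) = (2*n)/(62 + B) = 2*n/(62 + B))
H(172, -156) - 1*(-24264) = 2*172/(62 - 156) - 1*(-24264) = 2*172/(-94) + 24264 = 2*172*(-1/94) + 24264 = -172/47 + 24264 = 1140236/47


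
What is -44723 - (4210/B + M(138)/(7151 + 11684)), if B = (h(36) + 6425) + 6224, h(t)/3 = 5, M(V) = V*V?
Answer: -5333969222343/119263220 ≈ -44724.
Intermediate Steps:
M(V) = V²
h(t) = 15 (h(t) = 3*5 = 15)
B = 12664 (B = (15 + 6425) + 6224 = 6440 + 6224 = 12664)
-44723 - (4210/B + M(138)/(7151 + 11684)) = -44723 - (4210/12664 + 138²/(7151 + 11684)) = -44723 - (4210*(1/12664) + 19044/18835) = -44723 - (2105/6332 + 19044*(1/18835)) = -44723 - (2105/6332 + 19044/18835) = -44723 - 1*160234283/119263220 = -44723 - 160234283/119263220 = -5333969222343/119263220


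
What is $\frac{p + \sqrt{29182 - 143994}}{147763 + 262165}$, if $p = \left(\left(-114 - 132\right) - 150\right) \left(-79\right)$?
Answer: $\frac{7821}{102482} + \frac{i \sqrt{28703}}{204964} \approx 0.076316 + 0.00082658 i$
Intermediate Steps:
$p = 31284$ ($p = \left(-246 - 150\right) \left(-79\right) = \left(-396\right) \left(-79\right) = 31284$)
$\frac{p + \sqrt{29182 - 143994}}{147763 + 262165} = \frac{31284 + \sqrt{29182 - 143994}}{147763 + 262165} = \frac{31284 + \sqrt{-114812}}{409928} = \left(31284 + 2 i \sqrt{28703}\right) \frac{1}{409928} = \frac{7821}{102482} + \frac{i \sqrt{28703}}{204964}$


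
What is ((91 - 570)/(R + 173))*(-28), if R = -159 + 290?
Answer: 3353/76 ≈ 44.118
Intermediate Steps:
R = 131
((91 - 570)/(R + 173))*(-28) = ((91 - 570)/(131 + 173))*(-28) = -479/304*(-28) = 3353/76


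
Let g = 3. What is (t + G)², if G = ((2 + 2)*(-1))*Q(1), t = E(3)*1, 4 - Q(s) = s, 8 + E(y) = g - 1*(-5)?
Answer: 144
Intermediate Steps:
E(y) = 0 (E(y) = -8 + (3 - 1*(-5)) = -8 + (3 + 5) = -8 + 8 = 0)
Q(s) = 4 - s
t = 0 (t = 0*1 = 0)
G = -12 (G = ((2 + 2)*(-1))*(4 - 1*1) = (4*(-1))*(4 - 1) = -4*3 = -12)
(t + G)² = (0 - 12)² = (-12)² = 144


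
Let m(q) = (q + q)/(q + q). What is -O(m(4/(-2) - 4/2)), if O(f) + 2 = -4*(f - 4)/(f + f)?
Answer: -4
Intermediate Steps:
m(q) = 1 (m(q) = (2*q)/((2*q)) = (2*q)*(1/(2*q)) = 1)
O(f) = -2 - 2*(-4 + f)/f (O(f) = -2 - 4*(f - 4)/(f + f) = -2 - 4*(-4 + f)/(2*f) = -2 - 4*(-4 + f)*1/(2*f) = -2 - 2*(-4 + f)/f)
-O(m(4/(-2) - 4/2)) = -(-4 + 8/1) = -(-4 + 8*1) = -(-4 + 8) = -1*4 = -4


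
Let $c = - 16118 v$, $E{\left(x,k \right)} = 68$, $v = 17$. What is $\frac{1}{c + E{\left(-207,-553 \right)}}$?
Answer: $- \frac{1}{273938} \approx -3.6505 \cdot 10^{-6}$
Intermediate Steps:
$c = -274006$ ($c = \left(-16118\right) 17 = -274006$)
$\frac{1}{c + E{\left(-207,-553 \right)}} = \frac{1}{-274006 + 68} = \frac{1}{-273938} = - \frac{1}{273938}$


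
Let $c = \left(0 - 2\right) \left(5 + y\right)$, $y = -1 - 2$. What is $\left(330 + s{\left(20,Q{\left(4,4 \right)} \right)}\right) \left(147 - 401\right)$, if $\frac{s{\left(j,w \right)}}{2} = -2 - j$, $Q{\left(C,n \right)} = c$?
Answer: $-72644$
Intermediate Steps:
$y = -3$
$c = -4$ ($c = \left(0 - 2\right) \left(5 - 3\right) = \left(-2\right) 2 = -4$)
$Q{\left(C,n \right)} = -4$
$s{\left(j,w \right)} = -4 - 2 j$ ($s{\left(j,w \right)} = 2 \left(-2 - j\right) = -4 - 2 j$)
$\left(330 + s{\left(20,Q{\left(4,4 \right)} \right)}\right) \left(147 - 401\right) = \left(330 - 44\right) \left(147 - 401\right) = \left(330 - 44\right) \left(-254\right) = 286 \left(-254\right) = -72644$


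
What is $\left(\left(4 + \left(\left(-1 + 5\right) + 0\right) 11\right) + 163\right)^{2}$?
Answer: $44521$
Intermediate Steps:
$\left(\left(4 + \left(\left(-1 + 5\right) + 0\right) 11\right) + 163\right)^{2} = \left(\left(4 + \left(4 + 0\right) 11\right) + 163\right)^{2} = \left(\left(4 + 4 \cdot 11\right) + 163\right)^{2} = \left(\left(4 + 44\right) + 163\right)^{2} = \left(48 + 163\right)^{2} = 211^{2} = 44521$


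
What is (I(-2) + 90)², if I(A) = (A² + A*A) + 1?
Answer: 9801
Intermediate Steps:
I(A) = 1 + 2*A² (I(A) = (A² + A²) + 1 = 2*A² + 1 = 1 + 2*A²)
(I(-2) + 90)² = ((1 + 2*(-2)²) + 90)² = ((1 + 2*4) + 90)² = ((1 + 8) + 90)² = (9 + 90)² = 99² = 9801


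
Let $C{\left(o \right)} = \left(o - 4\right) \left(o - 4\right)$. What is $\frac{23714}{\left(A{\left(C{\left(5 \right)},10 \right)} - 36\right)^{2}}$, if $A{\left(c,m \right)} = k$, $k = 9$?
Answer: $\frac{23714}{729} \approx 32.529$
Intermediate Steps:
$C{\left(o \right)} = \left(-4 + o\right)^{2}$ ($C{\left(o \right)} = \left(-4 + o\right) \left(-4 + o\right) = \left(-4 + o\right)^{2}$)
$A{\left(c,m \right)} = 9$
$\frac{23714}{\left(A{\left(C{\left(5 \right)},10 \right)} - 36\right)^{2}} = \frac{23714}{\left(9 - 36\right)^{2}} = \frac{23714}{\left(-27\right)^{2}} = \frac{23714}{729}$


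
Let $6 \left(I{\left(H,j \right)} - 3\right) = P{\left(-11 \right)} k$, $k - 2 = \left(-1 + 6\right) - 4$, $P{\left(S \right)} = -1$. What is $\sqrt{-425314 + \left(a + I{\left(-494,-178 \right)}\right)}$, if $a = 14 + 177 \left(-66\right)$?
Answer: $\frac{i \sqrt{1747918}}{2} \approx 661.04 i$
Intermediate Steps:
$k = 3$ ($k = 2 + \left(\left(-1 + 6\right) - 4\right) = 2 + \left(5 - 4\right) = 2 + 1 = 3$)
$I{\left(H,j \right)} = \frac{5}{2}$ ($I{\left(H,j \right)} = 3 + \frac{\left(-1\right) 3}{6} = 3 + \frac{1}{6} \left(-3\right) = 3 - \frac{1}{2} = \frac{5}{2}$)
$a = -11668$ ($a = 14 - 11682 = -11668$)
$\sqrt{-425314 + \left(a + I{\left(-494,-178 \right)}\right)} = \sqrt{-425314 + \left(-11668 + \frac{5}{2}\right)} = \sqrt{-425314 - \frac{23331}{2}} = \sqrt{- \frac{873959}{2}} = \frac{i \sqrt{1747918}}{2}$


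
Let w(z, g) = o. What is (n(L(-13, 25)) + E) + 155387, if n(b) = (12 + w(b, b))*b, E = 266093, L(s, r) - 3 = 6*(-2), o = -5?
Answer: 421417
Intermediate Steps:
L(s, r) = -9 (L(s, r) = 3 + 6*(-2) = 3 - 12 = -9)
w(z, g) = -5
n(b) = 7*b (n(b) = (12 - 5)*b = 7*b)
(n(L(-13, 25)) + E) + 155387 = (7*(-9) + 266093) + 155387 = (-63 + 266093) + 155387 = 266030 + 155387 = 421417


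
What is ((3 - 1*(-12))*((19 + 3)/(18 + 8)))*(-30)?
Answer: -4950/13 ≈ -380.77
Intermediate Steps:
((3 - 1*(-12))*((19 + 3)/(18 + 8)))*(-30) = ((3 + 12)*(22/26))*(-30) = (15*(22*(1/26)))*(-30) = (15*(11/13))*(-30) = (165/13)*(-30) = -4950/13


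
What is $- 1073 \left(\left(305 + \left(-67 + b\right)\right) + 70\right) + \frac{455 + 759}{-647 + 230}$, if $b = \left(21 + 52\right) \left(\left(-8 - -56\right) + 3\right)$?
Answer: $- \frac{1803635885}{417} \approx -4.3253 \cdot 10^{6}$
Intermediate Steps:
$b = 3723$ ($b = 73 \left(\left(-8 + 56\right) + 3\right) = 73 \left(48 + 3\right) = 73 \cdot 51 = 3723$)
$- 1073 \left(\left(305 + \left(-67 + b\right)\right) + 70\right) + \frac{455 + 759}{-647 + 230} = - 1073 \left(\left(305 + \left(-67 + 3723\right)\right) + 70\right) + \frac{455 + 759}{-647 + 230} = - 1073 \left(\left(305 + 3656\right) + 70\right) + \frac{1214}{-417} = - 1073 \left(3961 + 70\right) + 1214 \left(- \frac{1}{417}\right) = \left(-1073\right) 4031 - \frac{1214}{417} = -4325263 - \frac{1214}{417} = - \frac{1803635885}{417}$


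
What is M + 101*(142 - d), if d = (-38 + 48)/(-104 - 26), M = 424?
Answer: 192059/13 ≈ 14774.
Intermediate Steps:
d = -1/13 (d = 10/(-130) = 10*(-1/130) = -1/13 ≈ -0.076923)
M + 101*(142 - d) = 424 + 101*(142 - 1*(-1/13)) = 424 + 101*(142 + 1/13) = 424 + 101*(1847/13) = 424 + 186547/13 = 192059/13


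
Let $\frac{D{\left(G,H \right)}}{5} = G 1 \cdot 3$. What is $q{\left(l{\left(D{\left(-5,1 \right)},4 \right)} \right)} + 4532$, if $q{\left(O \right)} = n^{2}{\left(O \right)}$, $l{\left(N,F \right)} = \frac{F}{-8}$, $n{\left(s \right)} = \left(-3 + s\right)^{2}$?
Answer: $\frac{74913}{16} \approx 4682.1$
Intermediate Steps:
$D{\left(G,H \right)} = 15 G$ ($D{\left(G,H \right)} = 5 G 1 \cdot 3 = 5 G 3 = 5 \cdot 3 G = 15 G$)
$l{\left(N,F \right)} = - \frac{F}{8}$ ($l{\left(N,F \right)} = F \left(- \frac{1}{8}\right) = - \frac{F}{8}$)
$q{\left(O \right)} = \left(-3 + O\right)^{4}$ ($q{\left(O \right)} = \left(\left(-3 + O\right)^{2}\right)^{2} = \left(-3 + O\right)^{4}$)
$q{\left(l{\left(D{\left(-5,1 \right)},4 \right)} \right)} + 4532 = \left(-3 - \frac{1}{2}\right)^{4} + 4532 = \left(- \frac{7}{2}\right)^{4} + 4532 = \frac{2401}{16} + 4532 = \frac{74913}{16}$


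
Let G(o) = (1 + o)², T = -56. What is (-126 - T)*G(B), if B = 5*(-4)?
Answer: -25270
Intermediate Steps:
B = -20
(-126 - T)*G(B) = (-126 - 1*(-56))*(1 - 20)² = (-126 + 56)*(-19)² = -70*361 = -25270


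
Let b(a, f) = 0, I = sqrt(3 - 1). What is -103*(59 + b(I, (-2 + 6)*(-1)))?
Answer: -6077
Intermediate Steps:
I = sqrt(2) ≈ 1.4142
-103*(59 + b(I, (-2 + 6)*(-1))) = -103*(59 + 0) = -103*59 = -6077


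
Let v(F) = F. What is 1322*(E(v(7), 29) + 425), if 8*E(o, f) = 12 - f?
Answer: 2236163/4 ≈ 5.5904e+5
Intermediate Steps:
E(o, f) = 3/2 - f/8 (E(o, f) = (12 - f)/8 = 3/2 - f/8)
1322*(E(v(7), 29) + 425) = 1322*((3/2 - ⅛*29) + 425) = 1322*((3/2 - 29/8) + 425) = 1322*(-17/8 + 425) = 1322*(3383/8) = 2236163/4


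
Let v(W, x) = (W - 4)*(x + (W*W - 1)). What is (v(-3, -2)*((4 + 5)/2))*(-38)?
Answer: 7182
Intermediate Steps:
v(W, x) = (-4 + W)*(-1 + x + W**2) (v(W, x) = (-4 + W)*(x + (W**2 - 1)) = (-4 + W)*(x + (-1 + W**2)) = (-4 + W)*(-1 + x + W**2))
(v(-3, -2)*((4 + 5)/2))*(-38) = ((4 + (-3)**3 - 1*(-3) - 4*(-2) - 4*(-3)**2 - 3*(-2))*((4 + 5)/2))*(-38) = ((4 - 27 + 3 + 8 - 4*9 + 6)*((1/2)*9))*(-38) = ((4 - 27 + 3 + 8 - 36 + 6)*(9/2))*(-38) = -42*9/2*(-38) = -189*(-38) = 7182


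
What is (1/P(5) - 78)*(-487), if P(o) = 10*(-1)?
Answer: 380347/10 ≈ 38035.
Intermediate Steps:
P(o) = -10
(1/P(5) - 78)*(-487) = (1/(-10) - 78)*(-487) = (-1/10 - 78)*(-487) = -781/10*(-487) = 380347/10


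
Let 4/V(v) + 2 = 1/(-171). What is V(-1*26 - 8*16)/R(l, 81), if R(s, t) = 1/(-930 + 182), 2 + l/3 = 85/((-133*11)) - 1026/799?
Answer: 511632/343 ≈ 1491.6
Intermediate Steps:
l = -11720481/1168937 (l = -6 + 3*(85/((-133*11)) - 1026/799) = -6 + 3*(85/(-1463) - 1026*1/799) = -6 + 3*(85*(-1/1463) - 1026/799) = -6 + 3*(-85/1463 - 1026/799) = -6 + 3*(-1568953/1168937) = -6 - 4706859/1168937 = -11720481/1168937 ≈ -10.027)
R(s, t) = -1/748 (R(s, t) = 1/(-748) = -1/748)
V(v) = -684/343 (V(v) = 4/(-2 + 1/(-171)) = 4/(-2 - 1/171) = 4/(-343/171) = 4*(-171/343) = -684/343)
V(-1*26 - 8*16)/R(l, 81) = -684/(343*(-1/748)) = -684/343*(-748) = 511632/343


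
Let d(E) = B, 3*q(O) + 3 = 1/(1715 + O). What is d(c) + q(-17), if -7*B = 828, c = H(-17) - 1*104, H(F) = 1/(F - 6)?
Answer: -4253483/35658 ≈ -119.29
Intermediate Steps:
H(F) = 1/(-6 + F)
q(O) = -1 + 1/(3*(1715 + O))
c = -2393/23 (c = 1/(-6 - 17) - 1*104 = 1/(-23) - 104 = -1/23 - 104 = -2393/23 ≈ -104.04)
B = -828/7 (B = -1/7*828 = -828/7 ≈ -118.29)
d(E) = -828/7
d(c) + q(-17) = -828/7 + (-5144/3 - 1*(-17))/(1715 - 17) = -828/7 + (-5144/3 + 17)/1698 = -828/7 + (1/1698)*(-5093/3) = -828/7 - 5093/5094 = -4253483/35658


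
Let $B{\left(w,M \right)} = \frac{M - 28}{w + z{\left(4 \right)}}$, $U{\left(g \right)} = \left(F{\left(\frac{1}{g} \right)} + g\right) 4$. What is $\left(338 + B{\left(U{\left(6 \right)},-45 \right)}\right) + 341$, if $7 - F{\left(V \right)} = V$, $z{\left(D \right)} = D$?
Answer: $\frac{112495}{166} \approx 677.68$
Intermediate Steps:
$F{\left(V \right)} = 7 - V$
$U{\left(g \right)} = 28 - \frac{4}{g} + 4 g$ ($U{\left(g \right)} = \left(\left(7 - \frac{1}{g}\right) + g\right) 4 = \left(7 + g - \frac{1}{g}\right) 4 = 28 - \frac{4}{g} + 4 g$)
$B{\left(w,M \right)} = \frac{-28 + M}{4 + w}$ ($B{\left(w,M \right)} = \frac{M - 28}{w + 4} = \frac{-28 + M}{4 + w}$)
$\left(338 + B{\left(U{\left(6 \right)},-45 \right)}\right) + 341 = \left(338 + \frac{-28 - 45}{4 + \left(28 - \frac{4}{6} + 4 \cdot 6\right)}\right) + 341 = \left(338 + \frac{1}{4 + \left(28 - \frac{2}{3} + 24\right)} \left(-73\right)\right) + 341 = \left(338 + \frac{1}{4 + \frac{154}{3}} \left(-73\right)\right) + 341 = \left(338 + \frac{1}{\frac{166}{3}} \left(-73\right)\right) + 341 = \left(338 + \frac{3}{166} \left(-73\right)\right) + 341 = \left(338 - \frac{219}{166}\right) + 341 = \frac{55889}{166} + 341 = \frac{112495}{166}$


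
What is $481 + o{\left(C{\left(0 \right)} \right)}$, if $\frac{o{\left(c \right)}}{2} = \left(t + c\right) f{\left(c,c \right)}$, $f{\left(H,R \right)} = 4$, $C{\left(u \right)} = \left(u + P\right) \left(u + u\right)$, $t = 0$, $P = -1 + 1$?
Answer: $481$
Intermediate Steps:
$P = 0$
$C{\left(u \right)} = 2 u^{2}$ ($C{\left(u \right)} = \left(u + 0\right) \left(u + u\right) = u 2 u = 2 u^{2}$)
$o{\left(c \right)} = 8 c$ ($o{\left(c \right)} = 2 \left(0 + c\right) 4 = 2 c 4 = 2 \cdot 4 c = 8 c$)
$481 + o{\left(C{\left(0 \right)} \right)} = 481 + 8 \cdot 2 \cdot 0^{2} = 481 + 8 \cdot 2 \cdot 0 = 481 + 8 \cdot 0 = 481 + 0 = 481$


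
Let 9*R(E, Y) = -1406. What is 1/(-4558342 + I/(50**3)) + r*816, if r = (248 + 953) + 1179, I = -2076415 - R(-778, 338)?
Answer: 9959284225624699320/5128153436329 ≈ 1.9421e+6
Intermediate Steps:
R(E, Y) = -1406/9 (R(E, Y) = (1/9)*(-1406) = -1406/9)
I = -18686329/9 (I = -2076415 - 1*(-1406/9) = -2076415 + 1406/9 = -18686329/9 ≈ -2.0763e+6)
r = 2380 (r = 1201 + 1179 = 2380)
1/(-4558342 + I/(50**3)) + r*816 = 1/(-4558342 - 18686329/(9*(50**3))) + 2380*816 = 1/(-4558342 - 18686329/9/125000) + 1942080 = 1/(-4558342 - 18686329/9*1/125000) + 1942080 = 1/(-4558342 - 18686329/1125000) + 1942080 = 1/(-5128153436329/1125000) + 1942080 = -1125000/5128153436329 + 1942080 = 9959284225624699320/5128153436329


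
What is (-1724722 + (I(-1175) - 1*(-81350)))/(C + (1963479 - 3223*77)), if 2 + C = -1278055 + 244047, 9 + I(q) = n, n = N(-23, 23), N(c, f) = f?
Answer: -821679/340649 ≈ -2.4121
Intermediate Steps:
n = 23
I(q) = 14 (I(q) = -9 + 23 = 14)
C = -1034010 (C = -2 + (-1278055 + 244047) = -2 - 1034008 = -1034010)
(-1724722 + (I(-1175) - 1*(-81350)))/(C + (1963479 - 3223*77)) = (-1724722 + (14 - 1*(-81350)))/(-1034010 + (1963479 - 3223*77)) = (-1724722 + (14 + 81350))/(-1034010 + (1963479 - 248171)) = (-1724722 + 81364)/(-1034010 + 1715308) = -1643358/681298 = -1643358*1/681298 = -821679/340649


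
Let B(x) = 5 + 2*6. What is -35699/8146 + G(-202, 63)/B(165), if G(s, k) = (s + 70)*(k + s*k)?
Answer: 13615562453/138482 ≈ 98320.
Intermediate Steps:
B(x) = 17 (B(x) = 5 + 12 = 17)
G(s, k) = (70 + s)*(k + k*s)
-35699/8146 + G(-202, 63)/B(165) = -35699/8146 + (63*(70 + (-202)**2 + 71*(-202)))/17 = -35699*1/8146 + (63*(70 + 40804 - 14342))*(1/17) = -35699/8146 + (63*26532)*(1/17) = -35699/8146 + 1671516*(1/17) = -35699/8146 + 1671516/17 = 13615562453/138482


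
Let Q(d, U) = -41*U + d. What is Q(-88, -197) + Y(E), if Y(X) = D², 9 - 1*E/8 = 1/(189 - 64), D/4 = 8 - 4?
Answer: 8245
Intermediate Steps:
D = 16 (D = 4*(8 - 4) = 4*4 = 16)
E = 8992/125 (E = 72 - 8/(189 - 64) = 72 - 8/125 = 8992/125 ≈ 71.936)
Q(d, U) = d - 41*U
Y(X) = 256 (Y(X) = 16² = 256)
Q(-88, -197) + Y(E) = (-88 - 41*(-197)) + 256 = (-88 + 8077) + 256 = 7989 + 256 = 8245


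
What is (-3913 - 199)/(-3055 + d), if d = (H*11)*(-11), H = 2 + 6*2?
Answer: 4112/4749 ≈ 0.86587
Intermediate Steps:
H = 14 (H = 2 + 12 = 14)
d = -1694 (d = (14*11)*(-11) = 154*(-11) = -1694)
(-3913 - 199)/(-3055 + d) = (-3913 - 199)/(-3055 - 1694) = -4112/(-4749) = -4112*(-1/4749) = 4112/4749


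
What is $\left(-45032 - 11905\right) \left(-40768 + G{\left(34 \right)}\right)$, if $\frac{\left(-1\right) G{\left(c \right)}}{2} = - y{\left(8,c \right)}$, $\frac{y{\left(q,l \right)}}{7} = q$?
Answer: $2314830672$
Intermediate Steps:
$y{\left(q,l \right)} = 7 q$
$G{\left(c \right)} = 112$ ($G{\left(c \right)} = - 2 \left(- 7 \cdot 8\right) = - 2 \left(\left(-1\right) 56\right) = \left(-2\right) \left(-56\right) = 112$)
$\left(-45032 - 11905\right) \left(-40768 + G{\left(34 \right)}\right) = \left(-45032 - 11905\right) \left(-40768 + 112\right) = \left(-56937\right) \left(-40656\right) = 2314830672$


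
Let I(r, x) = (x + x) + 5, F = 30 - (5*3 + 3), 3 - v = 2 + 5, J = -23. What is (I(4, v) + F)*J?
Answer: -207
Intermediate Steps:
v = -4 (v = 3 - (2 + 5) = 3 - 1*7 = 3 - 7 = -4)
F = 12 (F = 30 - (15 + 3) = 30 - 1*18 = 30 - 18 = 12)
I(r, x) = 5 + 2*x (I(r, x) = 2*x + 5 = 5 + 2*x)
(I(4, v) + F)*J = ((5 + 2*(-4)) + 12)*(-23) = ((5 - 8) + 12)*(-23) = (-3 + 12)*(-23) = 9*(-23) = -207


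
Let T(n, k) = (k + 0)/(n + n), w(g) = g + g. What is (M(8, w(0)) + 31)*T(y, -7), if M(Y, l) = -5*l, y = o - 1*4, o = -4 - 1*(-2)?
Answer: 217/12 ≈ 18.083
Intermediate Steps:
o = -2 (o = -4 + 2 = -2)
w(g) = 2*g
y = -6 (y = -2 - 1*4 = -2 - 4 = -6)
T(n, k) = k/(2*n) (T(n, k) = k/((2*n)) = k*(1/(2*n)) = k/(2*n))
(M(8, w(0)) + 31)*T(y, -7) = (-10*0 + 31)*((½)*(-7)/(-6)) = (-5*0 + 31)*((½)*(-7)*(-⅙)) = (0 + 31)*(7/12) = 31*(7/12) = 217/12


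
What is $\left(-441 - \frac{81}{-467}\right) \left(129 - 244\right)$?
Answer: $\frac{23674590}{467} \approx 50695.0$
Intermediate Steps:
$\left(-441 - \frac{81}{-467}\right) \left(129 - 244\right) = \left(-441 - - \frac{81}{467}\right) \left(-115\right) = \left(-441 + \frac{81}{467}\right) \left(-115\right) = \left(- \frac{205866}{467}\right) \left(-115\right) = \frac{23674590}{467}$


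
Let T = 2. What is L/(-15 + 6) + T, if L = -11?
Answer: 29/9 ≈ 3.2222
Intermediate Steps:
L/(-15 + 6) + T = -11/(-15 + 6) + 2 = -11/(-9) + 2 = -⅑*(-11) + 2 = 11/9 + 2 = 29/9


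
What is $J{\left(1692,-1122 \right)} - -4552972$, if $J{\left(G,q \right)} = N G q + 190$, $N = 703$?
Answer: $-1330038910$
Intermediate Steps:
$J{\left(G,q \right)} = 190 + 703 G q$ ($J{\left(G,q \right)} = 703 G q + 190 = 190 + 703 G q$)
$J{\left(1692,-1122 \right)} - -4552972 = \left(190 + 703 \cdot 1692 \left(-1122\right)\right) - -4552972 = \left(190 - 1334592072\right) + 4552972 = -1334591882 + 4552972 = -1330038910$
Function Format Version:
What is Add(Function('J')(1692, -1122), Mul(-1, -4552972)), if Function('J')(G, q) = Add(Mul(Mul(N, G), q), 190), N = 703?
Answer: -1330038910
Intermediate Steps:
Function('J')(G, q) = Add(190, Mul(703, G, q)) (Function('J')(G, q) = Add(Mul(Mul(703, G), q), 190) = Add(Mul(703, G, q), 190) = Add(190, Mul(703, G, q)))
Add(Function('J')(1692, -1122), Mul(-1, -4552972)) = Add(Add(190, Mul(703, 1692, -1122)), Mul(-1, -4552972)) = Add(Add(190, -1334592072), 4552972) = Add(-1334591882, 4552972) = -1330038910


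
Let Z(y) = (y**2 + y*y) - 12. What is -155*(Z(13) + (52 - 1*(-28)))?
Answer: -62930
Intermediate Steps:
Z(y) = -12 + 2*y**2 (Z(y) = (y**2 + y**2) - 12 = 2*y**2 - 12 = -12 + 2*y**2)
-155*(Z(13) + (52 - 1*(-28))) = -155*((-12 + 2*13**2) + (52 - 1*(-28))) = -155*((-12 + 2*169) + (52 + 28)) = -155*((-12 + 338) + 80) = -155*(326 + 80) = -155*406 = -62930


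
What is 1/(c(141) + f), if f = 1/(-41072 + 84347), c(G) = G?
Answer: 43275/6101776 ≈ 0.0070922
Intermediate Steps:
f = 1/43275 ≈ 2.3108e-5
1/(c(141) + f) = 1/(141 + 1/43275) = 1/(6101776/43275) = 43275/6101776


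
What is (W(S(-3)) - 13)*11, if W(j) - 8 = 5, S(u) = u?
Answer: 0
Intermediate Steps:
W(j) = 13 (W(j) = 8 + 5 = 13)
(W(S(-3)) - 13)*11 = (13 - 13)*11 = 0*11 = 0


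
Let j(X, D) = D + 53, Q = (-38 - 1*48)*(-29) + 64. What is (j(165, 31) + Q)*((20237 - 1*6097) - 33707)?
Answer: -51696014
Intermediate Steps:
Q = 2558 (Q = (-38 - 48)*(-29) + 64 = -86*(-29) + 64 = 2494 + 64 = 2558)
j(X, D) = 53 + D
(j(165, 31) + Q)*((20237 - 1*6097) - 33707) = ((53 + 31) + 2558)*((20237 - 1*6097) - 33707) = (84 + 2558)*((20237 - 6097) - 33707) = 2642*(14140 - 33707) = 2642*(-19567) = -51696014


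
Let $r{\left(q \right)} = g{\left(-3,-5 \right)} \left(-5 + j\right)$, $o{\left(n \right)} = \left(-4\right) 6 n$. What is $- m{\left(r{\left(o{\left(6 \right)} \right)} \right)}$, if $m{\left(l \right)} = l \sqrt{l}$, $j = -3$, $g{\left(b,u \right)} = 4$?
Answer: $128 i \sqrt{2} \approx 181.02 i$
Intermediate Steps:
$o{\left(n \right)} = - 24 n$
$r{\left(q \right)} = -32$ ($r{\left(q \right)} = 4 \left(-5 - 3\right) = 4 \left(-8\right) = -32$)
$m{\left(l \right)} = l^{\frac{3}{2}}$
$- m{\left(r{\left(o{\left(6 \right)} \right)} \right)} = - \left(-32\right)^{\frac{3}{2}} = - \left(-128\right) i \sqrt{2} = 128 i \sqrt{2}$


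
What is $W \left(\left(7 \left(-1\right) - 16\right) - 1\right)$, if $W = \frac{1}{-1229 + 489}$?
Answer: $\frac{6}{185} \approx 0.032432$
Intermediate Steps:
$W = - \frac{1}{740}$ ($W = \frac{1}{-740} = - \frac{1}{740} \approx -0.0013514$)
$W \left(\left(7 \left(-1\right) - 16\right) - 1\right) = - \frac{\left(7 \left(-1\right) - 16\right) - 1}{740} = - \frac{\left(-7 - 16\right) - 1}{740} = - \frac{-23 - 1}{740} = \left(- \frac{1}{740}\right) \left(-24\right) = \frac{6}{185}$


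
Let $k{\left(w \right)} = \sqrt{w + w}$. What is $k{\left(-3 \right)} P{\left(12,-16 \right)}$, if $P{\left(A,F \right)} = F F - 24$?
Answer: $232 i \sqrt{6} \approx 568.28 i$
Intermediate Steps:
$k{\left(w \right)} = \sqrt{2} \sqrt{w}$ ($k{\left(w \right)} = \sqrt{2 w} = \sqrt{2} \sqrt{w}$)
$P{\left(A,F \right)} = -24 + F^{2}$ ($P{\left(A,F \right)} = F^{2} - 24 = -24 + F^{2}$)
$k{\left(-3 \right)} P{\left(12,-16 \right)} = \sqrt{2} \sqrt{-3} \left(-24 + \left(-16\right)^{2}\right) = \sqrt{2} i \sqrt{3} \left(-24 + 256\right) = i \sqrt{6} \cdot 232 = 232 i \sqrt{6}$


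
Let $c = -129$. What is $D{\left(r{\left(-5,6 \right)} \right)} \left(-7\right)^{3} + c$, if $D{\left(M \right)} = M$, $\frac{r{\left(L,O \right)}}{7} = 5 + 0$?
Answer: $-12134$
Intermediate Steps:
$r{\left(L,O \right)} = 35$ ($r{\left(L,O \right)} = 7 \left(5 + 0\right) = 7 \cdot 5 = 35$)
$D{\left(r{\left(-5,6 \right)} \right)} \left(-7\right)^{3} + c = 35 \left(-7\right)^{3} - 129 = 35 \left(-343\right) - 129 = -12005 - 129 = -12134$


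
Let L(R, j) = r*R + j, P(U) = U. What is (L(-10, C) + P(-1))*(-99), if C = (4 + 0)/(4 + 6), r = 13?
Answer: 64647/5 ≈ 12929.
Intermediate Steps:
C = ⅖ (C = 4/10 = 4*(⅒) = ⅖ ≈ 0.40000)
L(R, j) = j + 13*R (L(R, j) = 13*R + j = j + 13*R)
(L(-10, C) + P(-1))*(-99) = ((⅖ + 13*(-10)) - 1)*(-99) = ((⅖ - 130) - 1)*(-99) = (-648/5 - 1)*(-99) = -653/5*(-99) = 64647/5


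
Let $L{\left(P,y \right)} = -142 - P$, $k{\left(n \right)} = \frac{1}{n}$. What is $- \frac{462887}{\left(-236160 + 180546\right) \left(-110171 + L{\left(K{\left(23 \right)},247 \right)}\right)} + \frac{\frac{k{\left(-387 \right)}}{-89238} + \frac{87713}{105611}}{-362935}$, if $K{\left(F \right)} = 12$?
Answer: $- \frac{3507346742035373558929}{45121586740528928653784475} \approx -7.7731 \cdot 10^{-5}$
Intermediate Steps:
$- \frac{462887}{\left(-236160 + 180546\right) \left(-110171 + L{\left(K{\left(23 \right)},247 \right)}\right)} + \frac{\frac{k{\left(-387 \right)}}{-89238} + \frac{87713}{105611}}{-362935} = - \frac{462887}{\left(-236160 + 180546\right) \left(-110171 - 154\right)} + \frac{\frac{1}{\left(-387\right) \left(-89238\right)} + \frac{87713}{105611}}{-362935} = - \frac{462887}{\left(-55614\right) \left(-110171 - 154\right)} + \left(\left(- \frac{1}{387}\right) \left(- \frac{1}{89238}\right) + 87713 \cdot \frac{1}{105611}\right) \left(- \frac{1}{362935}\right) = - \frac{462887}{\left(-55614\right) \left(-110171 - 154\right)} + \left(\frac{1}{34535106} + \frac{87713}{105611}\right) \left(- \frac{1}{362935}\right) = - \frac{462887}{\left(-55614\right) \left(-110325\right)} + \frac{3029177858189}{3647287079766} \left(- \frac{1}{362935}\right) = - \frac{462887}{6135614550} - \frac{3029177858189}{1323728136294873210} = - \frac{3507346742035373558929}{45121586740528928653784475}$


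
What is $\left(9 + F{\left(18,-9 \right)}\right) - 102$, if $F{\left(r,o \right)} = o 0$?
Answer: $-93$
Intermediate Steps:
$F{\left(r,o \right)} = 0$
$\left(9 + F{\left(18,-9 \right)}\right) - 102 = \left(9 + 0\right) - 102 = 9 - 102 = -93$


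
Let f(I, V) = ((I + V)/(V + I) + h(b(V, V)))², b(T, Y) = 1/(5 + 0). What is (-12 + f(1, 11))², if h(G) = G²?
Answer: 46566976/390625 ≈ 119.21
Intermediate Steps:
b(T, Y) = ⅕ (b(T, Y) = 1/5 = ⅕)
f(I, V) = 676/625 (f(I, V) = ((I + V)/(V + I) + (⅕)²)² = ((I + V)/(I + V) + 1/25)² = (1 + 1/25)² = (26/25)² = 676/625)
(-12 + f(1, 11))² = (-12 + 676/625)² = (-6824/625)² = 46566976/390625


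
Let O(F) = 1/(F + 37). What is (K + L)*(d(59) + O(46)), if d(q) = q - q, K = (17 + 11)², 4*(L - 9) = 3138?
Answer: 3155/166 ≈ 19.006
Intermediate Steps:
O(F) = 1/(37 + F)
L = 1587/2 (L = 9 + (¼)*3138 = 9 + 1569/2 = 1587/2 ≈ 793.50)
K = 784 (K = 28² = 784)
d(q) = 0
(K + L)*(d(59) + O(46)) = (784 + 1587/2)*(0 + 1/(37 + 46)) = 3155*(0 + 1/83)/2 = (3155/2)*(1/83) = 3155/166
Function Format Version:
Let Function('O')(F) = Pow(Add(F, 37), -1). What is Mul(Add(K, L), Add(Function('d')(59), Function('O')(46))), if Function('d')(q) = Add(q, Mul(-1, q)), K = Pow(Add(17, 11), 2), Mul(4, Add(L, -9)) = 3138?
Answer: Rational(3155, 166) ≈ 19.006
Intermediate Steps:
Function('O')(F) = Pow(Add(37, F), -1)
L = Rational(1587, 2) (L = Add(9, Mul(Rational(1, 4), 3138)) = Add(9, Rational(1569, 2)) = Rational(1587, 2) ≈ 793.50)
K = 784 (K = Pow(28, 2) = 784)
Function('d')(q) = 0
Mul(Add(K, L), Add(Function('d')(59), Function('O')(46))) = Mul(Add(784, Rational(1587, 2)), Add(0, Pow(Add(37, 46), -1))) = Mul(Rational(3155, 2), Add(0, Pow(83, -1))) = Mul(Rational(3155, 2), Add(0, Rational(1, 83))) = Mul(Rational(3155, 2), Rational(1, 83)) = Rational(3155, 166)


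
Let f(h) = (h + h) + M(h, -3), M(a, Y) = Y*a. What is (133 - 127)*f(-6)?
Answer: 36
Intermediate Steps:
f(h) = -h (f(h) = (h + h) - 3*h = 2*h - 3*h = -h)
(133 - 127)*f(-6) = (133 - 127)*(-1*(-6)) = 6*6 = 36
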